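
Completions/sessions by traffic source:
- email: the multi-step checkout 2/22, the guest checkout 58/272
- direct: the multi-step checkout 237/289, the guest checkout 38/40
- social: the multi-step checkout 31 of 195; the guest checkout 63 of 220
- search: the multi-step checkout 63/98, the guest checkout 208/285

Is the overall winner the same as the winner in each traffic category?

No

Email: the multi-step checkout 2/22 = 9.1%, the guest checkout 58/272 = 21.3% → the guest checkout
Direct: the multi-step checkout 237/289 = 82.0%, the guest checkout 38/40 = 95.0% → the guest checkout
Social: the multi-step checkout 31/195 = 15.9%, the guest checkout 63/220 = 28.6% → the guest checkout
Search: the multi-step checkout 63/98 = 64.3%, the guest checkout 208/285 = 73.0% → the guest checkout
Overall: the multi-step checkout 333/604 = 55.1%, the guest checkout 367/817 = 44.9% → the multi-step checkout
The guest checkout wins each traffic group but the multi-step checkout wins overall — the comparison reverses. The guest checkout's sessions skew toward email, which has a lower base rate.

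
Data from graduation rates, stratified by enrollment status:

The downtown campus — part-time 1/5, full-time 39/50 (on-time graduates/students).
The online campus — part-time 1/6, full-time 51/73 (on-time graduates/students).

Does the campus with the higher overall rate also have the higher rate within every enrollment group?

Part-time: the downtown campus 1/5 = 20.0%, the online campus 1/6 = 16.7% → the downtown campus
Full-time: the downtown campus 39/50 = 78.0%, the online campus 51/73 = 69.9% → the downtown campus
Overall: the downtown campus 40/55 = 72.7%, the online campus 52/79 = 65.8% → the downtown campus
The downtown campus wins overall and in every enrollment group — no reversal.

Yes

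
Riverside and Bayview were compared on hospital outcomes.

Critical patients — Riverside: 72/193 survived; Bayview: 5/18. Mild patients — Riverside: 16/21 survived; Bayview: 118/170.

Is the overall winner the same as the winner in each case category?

Critical: Riverside 72/193 = 37.3%, Bayview 5/18 = 27.8% → Riverside
Mild: Riverside 16/21 = 76.2%, Bayview 118/170 = 69.4% → Riverside
Overall: Riverside 88/214 = 41.1%, Bayview 123/188 = 65.4% → Bayview
Riverside wins each case group but Bayview wins overall — the comparison reverses. Riverside's patients skew toward critical, which has a lower base rate.

No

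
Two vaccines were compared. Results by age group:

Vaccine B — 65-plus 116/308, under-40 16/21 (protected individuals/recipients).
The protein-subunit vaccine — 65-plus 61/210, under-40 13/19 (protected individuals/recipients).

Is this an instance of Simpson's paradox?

No

65-plus: Vaccine B 116/308 = 37.7%, the protein-subunit vaccine 61/210 = 29.0% → Vaccine B
Under-40: Vaccine B 16/21 = 76.2%, the protein-subunit vaccine 13/19 = 68.4% → Vaccine B
Overall: Vaccine B 132/329 = 40.1%, the protein-subunit vaccine 74/229 = 32.3% → Vaccine B
Vaccine B wins overall and in every age group — no reversal.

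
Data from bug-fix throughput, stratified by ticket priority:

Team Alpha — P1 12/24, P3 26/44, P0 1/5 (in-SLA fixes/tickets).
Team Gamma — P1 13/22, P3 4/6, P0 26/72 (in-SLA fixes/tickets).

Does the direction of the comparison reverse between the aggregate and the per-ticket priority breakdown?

P1: Team Alpha 12/24 = 50.0%, Team Gamma 13/22 = 59.1% → Team Gamma
P3: Team Alpha 26/44 = 59.1%, Team Gamma 4/6 = 66.7% → Team Gamma
P0: Team Alpha 1/5 = 20.0%, Team Gamma 26/72 = 36.1% → Team Gamma
Overall: Team Alpha 39/73 = 53.4%, Team Gamma 43/100 = 43.0% → Team Alpha
Team Gamma wins each ticket group but Team Alpha wins overall — the comparison reverses. Team Gamma's tickets skew toward P0, which has a lower base rate.

Yes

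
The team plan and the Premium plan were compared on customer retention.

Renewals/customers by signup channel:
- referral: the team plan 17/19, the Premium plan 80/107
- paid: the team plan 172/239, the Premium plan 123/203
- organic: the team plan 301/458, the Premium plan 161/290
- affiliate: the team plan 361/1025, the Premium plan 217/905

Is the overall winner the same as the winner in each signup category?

Referral: the team plan 17/19 = 89.5%, the Premium plan 80/107 = 74.8% → the team plan
Paid: the team plan 172/239 = 72.0%, the Premium plan 123/203 = 60.6% → the team plan
Organic: the team plan 301/458 = 65.7%, the Premium plan 161/290 = 55.5% → the team plan
Affiliate: the team plan 361/1025 = 35.2%, the Premium plan 217/905 = 24.0% → the team plan
Overall: the team plan 851/1741 = 48.9%, the Premium plan 581/1505 = 38.6% → the team plan
The team plan wins overall and in every signup group — no reversal.

Yes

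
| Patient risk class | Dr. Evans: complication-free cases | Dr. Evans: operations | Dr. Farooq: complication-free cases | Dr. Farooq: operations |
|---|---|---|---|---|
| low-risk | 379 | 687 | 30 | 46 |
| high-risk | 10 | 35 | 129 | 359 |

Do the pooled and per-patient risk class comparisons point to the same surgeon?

No

Low-risk: Dr. Evans 379/687 = 55.2%, Dr. Farooq 30/46 = 65.2% → Dr. Farooq
High-risk: Dr. Evans 10/35 = 28.6%, Dr. Farooq 129/359 = 35.9% → Dr. Farooq
Overall: Dr. Evans 389/722 = 53.9%, Dr. Farooq 159/405 = 39.3% → Dr. Evans
Dr. Farooq wins each patient risk group but Dr. Evans wins overall — the comparison reverses. Dr. Farooq's operations skew toward high-risk, which has a lower base rate.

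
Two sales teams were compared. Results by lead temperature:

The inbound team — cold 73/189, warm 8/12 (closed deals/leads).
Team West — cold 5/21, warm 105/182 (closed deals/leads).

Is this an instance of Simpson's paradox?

Yes

Cold: the inbound team 73/189 = 38.6%, Team West 5/21 = 23.8% → the inbound team
Warm: the inbound team 8/12 = 66.7%, Team West 105/182 = 57.7% → the inbound team
Overall: the inbound team 81/201 = 40.3%, Team West 110/203 = 54.2% → Team West
The inbound team wins each lead group but Team West wins overall — the comparison reverses. The inbound team's leads skew toward cold, which has a lower base rate.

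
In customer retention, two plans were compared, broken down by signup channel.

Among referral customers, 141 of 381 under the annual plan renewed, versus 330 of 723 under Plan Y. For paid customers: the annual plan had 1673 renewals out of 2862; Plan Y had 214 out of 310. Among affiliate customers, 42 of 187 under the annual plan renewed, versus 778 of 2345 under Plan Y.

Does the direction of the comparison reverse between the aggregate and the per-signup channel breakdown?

Referral: the annual plan 141/381 = 37.0%, Plan Y 330/723 = 45.6% → Plan Y
Paid: the annual plan 1673/2862 = 58.5%, Plan Y 214/310 = 69.0% → Plan Y
Affiliate: the annual plan 42/187 = 22.5%, Plan Y 778/2345 = 33.2% → Plan Y
Overall: the annual plan 1856/3430 = 54.1%, Plan Y 1322/3378 = 39.1% → the annual plan
Plan Y wins each signup group but the annual plan wins overall — the comparison reverses. Plan Y's customers skew toward affiliate, which has a lower base rate.

Yes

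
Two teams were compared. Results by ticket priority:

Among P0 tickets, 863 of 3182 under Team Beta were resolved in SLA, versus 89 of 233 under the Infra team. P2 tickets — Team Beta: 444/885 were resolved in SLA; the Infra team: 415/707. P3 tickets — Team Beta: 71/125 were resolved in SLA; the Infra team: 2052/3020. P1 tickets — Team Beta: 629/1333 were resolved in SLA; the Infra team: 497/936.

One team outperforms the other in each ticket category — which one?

the Infra team

P0: Team Beta 863/3182 = 27.1%, the Infra team 89/233 = 38.2% → the Infra team
P2: Team Beta 444/885 = 50.2%, the Infra team 415/707 = 58.7% → the Infra team
P3: Team Beta 71/125 = 56.8%, the Infra team 2052/3020 = 67.9% → the Infra team
P1: Team Beta 629/1333 = 47.2%, the Infra team 497/936 = 53.1% → the Infra team
The Infra team has the higher rate in all 4 groups.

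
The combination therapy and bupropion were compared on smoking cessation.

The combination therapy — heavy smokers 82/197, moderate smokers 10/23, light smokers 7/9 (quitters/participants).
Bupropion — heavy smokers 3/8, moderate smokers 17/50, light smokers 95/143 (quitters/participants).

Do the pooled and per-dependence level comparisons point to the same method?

Heavy smokers: the combination therapy 82/197 = 41.6%, bupropion 3/8 = 37.5% → the combination therapy
Moderate smokers: the combination therapy 10/23 = 43.5%, bupropion 17/50 = 34.0% → the combination therapy
Light smokers: the combination therapy 7/9 = 77.8%, bupropion 95/143 = 66.4% → the combination therapy
Overall: the combination therapy 99/229 = 43.2%, bupropion 115/201 = 57.2% → bupropion
The combination therapy wins each dependence group but bupropion wins overall — the comparison reverses. The combination therapy's participants skew toward heavy smokers, which has a lower base rate.

No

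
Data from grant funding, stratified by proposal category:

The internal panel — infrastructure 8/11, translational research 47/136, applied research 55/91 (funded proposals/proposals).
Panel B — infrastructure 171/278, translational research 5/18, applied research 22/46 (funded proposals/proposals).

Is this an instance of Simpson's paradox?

Yes

Infrastructure: the internal panel 8/11 = 72.7%, Panel B 171/278 = 61.5% → the internal panel
Translational research: the internal panel 47/136 = 34.6%, Panel B 5/18 = 27.8% → the internal panel
Applied research: the internal panel 55/91 = 60.4%, Panel B 22/46 = 47.8% → the internal panel
Overall: the internal panel 110/238 = 46.2%, Panel B 198/342 = 57.9% → Panel B
The internal panel wins each proposal group but Panel B wins overall — the comparison reverses. The internal panel's proposals skew toward translational research, which has a lower base rate.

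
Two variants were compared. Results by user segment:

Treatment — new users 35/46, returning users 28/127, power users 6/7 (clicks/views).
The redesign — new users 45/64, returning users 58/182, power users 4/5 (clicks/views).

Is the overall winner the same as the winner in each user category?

No

New users: Treatment 35/46 = 76.1%, the redesign 45/64 = 70.3% → Treatment
Returning users: Treatment 28/127 = 22.0%, the redesign 58/182 = 31.9% → the redesign
Power users: Treatment 6/7 = 85.7%, the redesign 4/5 = 80.0% → Treatment
Overall: Treatment 69/180 = 38.3%, the redesign 107/251 = 42.6% → the redesign
Neither sweeps: Treatment wins 2 of 3 groups, the redesign wins 1. The redesign wins overall but not every group — no Simpson reversal.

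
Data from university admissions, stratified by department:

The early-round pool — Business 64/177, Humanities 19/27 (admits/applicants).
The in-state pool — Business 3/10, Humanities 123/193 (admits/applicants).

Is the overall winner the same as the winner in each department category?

No

Business: the early-round pool 64/177 = 36.2%, the in-state pool 3/10 = 30.0% → the early-round pool
Humanities: the early-round pool 19/27 = 70.4%, the in-state pool 123/193 = 63.7% → the early-round pool
Overall: the early-round pool 83/204 = 40.7%, the in-state pool 126/203 = 62.1% → the in-state pool
The early-round pool wins each department group but the in-state pool wins overall — the comparison reverses. The early-round pool's applicants skew toward Business, which has a lower base rate.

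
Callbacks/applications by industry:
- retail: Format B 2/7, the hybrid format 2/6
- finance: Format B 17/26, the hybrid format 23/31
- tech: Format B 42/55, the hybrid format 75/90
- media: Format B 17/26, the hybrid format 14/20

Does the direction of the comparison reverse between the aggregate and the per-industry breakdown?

Retail: Format B 2/7 = 28.6%, the hybrid format 2/6 = 33.3% → the hybrid format
Finance: Format B 17/26 = 65.4%, the hybrid format 23/31 = 74.2% → the hybrid format
Tech: Format B 42/55 = 76.4%, the hybrid format 75/90 = 83.3% → the hybrid format
Media: Format B 17/26 = 65.4%, the hybrid format 14/20 = 70.0% → the hybrid format
Overall: Format B 78/114 = 68.4%, the hybrid format 114/147 = 77.6% → the hybrid format
The hybrid format wins overall and in every industry group — no reversal.

No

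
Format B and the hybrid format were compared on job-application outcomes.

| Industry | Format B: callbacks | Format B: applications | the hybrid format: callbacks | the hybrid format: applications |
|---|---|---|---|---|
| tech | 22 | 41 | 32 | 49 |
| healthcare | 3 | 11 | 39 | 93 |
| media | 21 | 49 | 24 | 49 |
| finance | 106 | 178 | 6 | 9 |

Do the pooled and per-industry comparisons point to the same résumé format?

No

Tech: Format B 22/41 = 53.7%, the hybrid format 32/49 = 65.3% → the hybrid format
Healthcare: Format B 3/11 = 27.3%, the hybrid format 39/93 = 41.9% → the hybrid format
Media: Format B 21/49 = 42.9%, the hybrid format 24/49 = 49.0% → the hybrid format
Finance: Format B 106/178 = 59.6%, the hybrid format 6/9 = 66.7% → the hybrid format
Overall: Format B 152/279 = 54.5%, the hybrid format 101/200 = 50.5% → Format B
The hybrid format wins each industry group but Format B wins overall — the comparison reverses. The hybrid format's applications skew toward healthcare, which has a lower base rate.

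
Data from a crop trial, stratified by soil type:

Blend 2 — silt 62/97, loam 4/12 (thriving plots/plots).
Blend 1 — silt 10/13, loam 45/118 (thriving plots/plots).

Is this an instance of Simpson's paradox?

Silt: Blend 2 62/97 = 63.9%, Blend 1 10/13 = 76.9% → Blend 1
Loam: Blend 2 4/12 = 33.3%, Blend 1 45/118 = 38.1% → Blend 1
Overall: Blend 2 66/109 = 60.6%, Blend 1 55/131 = 42.0% → Blend 2
Blend 1 wins each soil group but Blend 2 wins overall — the comparison reverses. Blend 1's plots skew toward loam, which has a lower base rate.

Yes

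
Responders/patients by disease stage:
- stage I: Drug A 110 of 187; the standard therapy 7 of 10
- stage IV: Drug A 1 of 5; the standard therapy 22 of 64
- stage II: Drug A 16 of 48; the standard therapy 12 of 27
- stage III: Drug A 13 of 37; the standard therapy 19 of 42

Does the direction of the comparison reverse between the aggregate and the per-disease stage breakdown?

Stage I: Drug A 110/187 = 58.8%, the standard therapy 7/10 = 70.0% → the standard therapy
Stage IV: Drug A 1/5 = 20.0%, the standard therapy 22/64 = 34.4% → the standard therapy
Stage II: Drug A 16/48 = 33.3%, the standard therapy 12/27 = 44.4% → the standard therapy
Stage III: Drug A 13/37 = 35.1%, the standard therapy 19/42 = 45.2% → the standard therapy
Overall: Drug A 140/277 = 50.5%, the standard therapy 60/143 = 42.0% → Drug A
The standard therapy wins each disease group but Drug A wins overall — the comparison reverses. The standard therapy's patients skew toward stage IV, which has a lower base rate.

Yes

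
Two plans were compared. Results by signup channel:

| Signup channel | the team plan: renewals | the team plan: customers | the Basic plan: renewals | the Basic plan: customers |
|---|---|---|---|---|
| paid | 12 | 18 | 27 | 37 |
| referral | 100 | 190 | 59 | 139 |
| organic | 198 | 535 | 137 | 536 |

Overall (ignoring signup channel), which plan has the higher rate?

Paid: the team plan 12/18 = 66.7%, the Basic plan 27/37 = 73.0% → the Basic plan
Referral: the team plan 100/190 = 52.6%, the Basic plan 59/139 = 42.4% → the team plan
Organic: the team plan 198/535 = 37.0%, the Basic plan 137/536 = 25.6% → the team plan
Overall: the team plan 310/743 = 41.7%, the Basic plan 223/712 = 31.3% → the team plan
(Neither sweeps every signup group, but the team plan has the higher pooled rate.)

the team plan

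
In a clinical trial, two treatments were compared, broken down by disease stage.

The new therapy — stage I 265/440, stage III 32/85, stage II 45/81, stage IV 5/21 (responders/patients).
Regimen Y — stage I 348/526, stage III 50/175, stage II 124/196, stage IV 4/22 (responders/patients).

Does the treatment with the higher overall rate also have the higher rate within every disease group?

Stage I: the new therapy 265/440 = 60.2%, Regimen Y 348/526 = 66.2% → Regimen Y
Stage III: the new therapy 32/85 = 37.6%, Regimen Y 50/175 = 28.6% → the new therapy
Stage II: the new therapy 45/81 = 55.6%, Regimen Y 124/196 = 63.3% → Regimen Y
Stage IV: the new therapy 5/21 = 23.8%, Regimen Y 4/22 = 18.2% → the new therapy
Overall: the new therapy 347/627 = 55.3%, Regimen Y 526/919 = 57.2% → Regimen Y
Neither sweeps: the new therapy wins 2 of 4 groups, Regimen Y wins 2. Regimen Y wins overall but not every group — no Simpson reversal.

No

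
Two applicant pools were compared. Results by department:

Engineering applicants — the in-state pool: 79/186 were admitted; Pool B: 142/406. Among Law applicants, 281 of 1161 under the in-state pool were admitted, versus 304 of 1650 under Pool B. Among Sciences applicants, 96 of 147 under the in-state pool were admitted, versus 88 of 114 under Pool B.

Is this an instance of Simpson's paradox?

No

Engineering: the in-state pool 79/186 = 42.5%, Pool B 142/406 = 35.0% → the in-state pool
Law: the in-state pool 281/1161 = 24.2%, Pool B 304/1650 = 18.4% → the in-state pool
Sciences: the in-state pool 96/147 = 65.3%, Pool B 88/114 = 77.2% → Pool B
Overall: the in-state pool 456/1494 = 30.5%, Pool B 534/2170 = 24.6% → the in-state pool
Neither sweeps: the in-state pool wins 2 of 3 groups, Pool B wins 1. The in-state pool wins overall but not every group — no Simpson reversal.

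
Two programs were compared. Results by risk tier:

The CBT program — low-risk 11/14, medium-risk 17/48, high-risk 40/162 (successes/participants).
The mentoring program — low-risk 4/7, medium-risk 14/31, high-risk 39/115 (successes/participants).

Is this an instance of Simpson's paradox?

Low-risk: the CBT program 11/14 = 78.6%, the mentoring program 4/7 = 57.1% → the CBT program
Medium-risk: the CBT program 17/48 = 35.4%, the mentoring program 14/31 = 45.2% → the mentoring program
High-risk: the CBT program 40/162 = 24.7%, the mentoring program 39/115 = 33.9% → the mentoring program
Overall: the CBT program 68/224 = 30.4%, the mentoring program 57/153 = 37.3% → the mentoring program
Neither sweeps: the CBT program wins 1 of 3 groups, the mentoring program wins 2. The mentoring program wins overall but not every group — no Simpson reversal.

No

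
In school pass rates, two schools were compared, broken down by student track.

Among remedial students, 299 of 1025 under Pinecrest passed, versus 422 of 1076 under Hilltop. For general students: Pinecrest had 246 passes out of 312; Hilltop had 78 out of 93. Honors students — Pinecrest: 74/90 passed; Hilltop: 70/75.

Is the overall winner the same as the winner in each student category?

Remedial: Pinecrest 299/1025 = 29.2%, Hilltop 422/1076 = 39.2% → Hilltop
General: Pinecrest 246/312 = 78.8%, Hilltop 78/93 = 83.9% → Hilltop
Honors: Pinecrest 74/90 = 82.2%, Hilltop 70/75 = 93.3% → Hilltop
Overall: Pinecrest 619/1427 = 43.4%, Hilltop 570/1244 = 45.8% → Hilltop
Hilltop wins overall and in every student group — no reversal.

Yes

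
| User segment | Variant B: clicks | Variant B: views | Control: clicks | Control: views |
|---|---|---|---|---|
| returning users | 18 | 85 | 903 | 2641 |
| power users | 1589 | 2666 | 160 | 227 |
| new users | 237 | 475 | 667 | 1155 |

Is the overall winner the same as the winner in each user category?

Returning users: Variant B 18/85 = 21.2%, Control 903/2641 = 34.2% → Control
Power users: Variant B 1589/2666 = 59.6%, Control 160/227 = 70.5% → Control
New users: Variant B 237/475 = 49.9%, Control 667/1155 = 57.7% → Control
Overall: Variant B 1844/3226 = 57.2%, Control 1730/4023 = 43.0% → Variant B
Control wins each user group but Variant B wins overall — the comparison reverses. Control's views skew toward returning users, which has a lower base rate.

No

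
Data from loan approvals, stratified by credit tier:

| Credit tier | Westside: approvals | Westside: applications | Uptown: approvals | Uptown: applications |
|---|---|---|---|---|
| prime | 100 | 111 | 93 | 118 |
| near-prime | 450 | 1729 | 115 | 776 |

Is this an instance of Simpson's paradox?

No

Prime: Westside 100/111 = 90.1%, Uptown 93/118 = 78.8% → Westside
Near-prime: Westside 450/1729 = 26.0%, Uptown 115/776 = 14.8% → Westside
Overall: Westside 550/1840 = 29.9%, Uptown 208/894 = 23.3% → Westside
Westside wins overall and in every credit group — no reversal.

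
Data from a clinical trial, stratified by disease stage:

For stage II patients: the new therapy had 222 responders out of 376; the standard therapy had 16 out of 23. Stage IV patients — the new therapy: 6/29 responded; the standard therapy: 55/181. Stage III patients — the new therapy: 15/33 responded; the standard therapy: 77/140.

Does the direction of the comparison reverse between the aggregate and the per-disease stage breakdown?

Stage II: the new therapy 222/376 = 59.0%, the standard therapy 16/23 = 69.6% → the standard therapy
Stage IV: the new therapy 6/29 = 20.7%, the standard therapy 55/181 = 30.4% → the standard therapy
Stage III: the new therapy 15/33 = 45.5%, the standard therapy 77/140 = 55.0% → the standard therapy
Overall: the new therapy 243/438 = 55.5%, the standard therapy 148/344 = 43.0% → the new therapy
The standard therapy wins each disease group but the new therapy wins overall — the comparison reverses. The standard therapy's patients skew toward stage IV, which has a lower base rate.

Yes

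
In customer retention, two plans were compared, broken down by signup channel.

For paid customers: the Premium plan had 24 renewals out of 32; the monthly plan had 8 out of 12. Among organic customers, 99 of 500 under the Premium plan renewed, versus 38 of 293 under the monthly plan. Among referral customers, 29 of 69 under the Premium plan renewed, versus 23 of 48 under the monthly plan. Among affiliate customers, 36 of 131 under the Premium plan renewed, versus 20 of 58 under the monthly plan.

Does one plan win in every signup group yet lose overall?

Paid: the Premium plan 24/32 = 75.0%, the monthly plan 8/12 = 66.7% → the Premium plan
Organic: the Premium plan 99/500 = 19.8%, the monthly plan 38/293 = 13.0% → the Premium plan
Referral: the Premium plan 29/69 = 42.0%, the monthly plan 23/48 = 47.9% → the monthly plan
Affiliate: the Premium plan 36/131 = 27.5%, the monthly plan 20/58 = 34.5% → the monthly plan
Overall: the Premium plan 188/732 = 25.7%, the monthly plan 89/411 = 21.7% → the Premium plan
Neither sweeps: the Premium plan wins 2 of 4 groups, the monthly plan wins 2. The Premium plan wins overall but not every group — no Simpson reversal.

No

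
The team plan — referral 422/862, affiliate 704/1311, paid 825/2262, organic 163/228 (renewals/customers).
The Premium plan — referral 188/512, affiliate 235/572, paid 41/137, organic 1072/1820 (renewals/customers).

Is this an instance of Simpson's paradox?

Yes

Referral: the team plan 422/862 = 49.0%, the Premium plan 188/512 = 36.7% → the team plan
Affiliate: the team plan 704/1311 = 53.7%, the Premium plan 235/572 = 41.1% → the team plan
Paid: the team plan 825/2262 = 36.5%, the Premium plan 41/137 = 29.9% → the team plan
Organic: the team plan 163/228 = 71.5%, the Premium plan 1072/1820 = 58.9% → the team plan
Overall: the team plan 2114/4663 = 45.3%, the Premium plan 1536/3041 = 50.5% → the Premium plan
The team plan wins each signup group but the Premium plan wins overall — the comparison reverses. The team plan's customers skew toward paid, which has a lower base rate.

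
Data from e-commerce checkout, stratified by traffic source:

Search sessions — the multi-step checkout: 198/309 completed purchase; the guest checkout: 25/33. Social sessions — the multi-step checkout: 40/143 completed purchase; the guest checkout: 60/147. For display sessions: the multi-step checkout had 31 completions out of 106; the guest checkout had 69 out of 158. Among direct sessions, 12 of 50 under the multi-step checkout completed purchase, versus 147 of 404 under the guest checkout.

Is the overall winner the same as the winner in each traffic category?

No

Search: the multi-step checkout 198/309 = 64.1%, the guest checkout 25/33 = 75.8% → the guest checkout
Social: the multi-step checkout 40/143 = 28.0%, the guest checkout 60/147 = 40.8% → the guest checkout
Display: the multi-step checkout 31/106 = 29.2%, the guest checkout 69/158 = 43.7% → the guest checkout
Direct: the multi-step checkout 12/50 = 24.0%, the guest checkout 147/404 = 36.4% → the guest checkout
Overall: the multi-step checkout 281/608 = 46.2%, the guest checkout 301/742 = 40.6% → the multi-step checkout
The guest checkout wins each traffic group but the multi-step checkout wins overall — the comparison reverses. The guest checkout's sessions skew toward direct, which has a lower base rate.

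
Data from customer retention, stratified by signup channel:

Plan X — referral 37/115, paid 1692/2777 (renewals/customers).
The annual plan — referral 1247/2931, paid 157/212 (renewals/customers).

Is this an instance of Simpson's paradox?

Referral: Plan X 37/115 = 32.2%, the annual plan 1247/2931 = 42.5% → the annual plan
Paid: Plan X 1692/2777 = 60.9%, the annual plan 157/212 = 74.1% → the annual plan
Overall: Plan X 1729/2892 = 59.8%, the annual plan 1404/3143 = 44.7% → Plan X
The annual plan wins each signup group but Plan X wins overall — the comparison reverses. The annual plan's customers skew toward referral, which has a lower base rate.

Yes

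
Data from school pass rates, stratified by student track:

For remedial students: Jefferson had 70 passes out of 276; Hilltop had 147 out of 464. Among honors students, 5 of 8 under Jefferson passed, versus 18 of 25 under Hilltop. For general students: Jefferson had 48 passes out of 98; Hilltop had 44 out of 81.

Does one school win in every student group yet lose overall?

Remedial: Jefferson 70/276 = 25.4%, Hilltop 147/464 = 31.7% → Hilltop
Honors: Jefferson 5/8 = 62.5%, Hilltop 18/25 = 72.0% → Hilltop
General: Jefferson 48/98 = 49.0%, Hilltop 44/81 = 54.3% → Hilltop
Overall: Jefferson 123/382 = 32.2%, Hilltop 209/570 = 36.7% → Hilltop
Hilltop wins overall and in every student group — no reversal.

No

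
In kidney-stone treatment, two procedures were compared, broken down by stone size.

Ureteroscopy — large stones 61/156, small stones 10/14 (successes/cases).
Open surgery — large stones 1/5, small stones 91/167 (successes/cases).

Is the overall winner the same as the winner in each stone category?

Large stones: ureteroscopy 61/156 = 39.1%, open surgery 1/5 = 20.0% → ureteroscopy
Small stones: ureteroscopy 10/14 = 71.4%, open surgery 91/167 = 54.5% → ureteroscopy
Overall: ureteroscopy 71/170 = 41.8%, open surgery 92/172 = 53.5% → open surgery
Ureteroscopy wins each stone group but open surgery wins overall — the comparison reverses. Ureteroscopy's cases skew toward large stones, which has a lower base rate.

No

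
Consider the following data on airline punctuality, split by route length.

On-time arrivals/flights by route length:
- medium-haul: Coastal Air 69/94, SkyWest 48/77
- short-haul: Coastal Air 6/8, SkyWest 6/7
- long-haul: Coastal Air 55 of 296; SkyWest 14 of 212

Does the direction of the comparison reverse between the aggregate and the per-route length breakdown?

No

Medium-haul: Coastal Air 69/94 = 73.4%, SkyWest 48/77 = 62.3% → Coastal Air
Short-haul: Coastal Air 6/8 = 75.0%, SkyWest 6/7 = 85.7% → SkyWest
Long-haul: Coastal Air 55/296 = 18.6%, SkyWest 14/212 = 6.6% → Coastal Air
Overall: Coastal Air 130/398 = 32.7%, SkyWest 68/296 = 23.0% → Coastal Air
Neither sweeps: Coastal Air wins 2 of 3 groups, SkyWest wins 1. Coastal Air wins overall but not every group — no Simpson reversal.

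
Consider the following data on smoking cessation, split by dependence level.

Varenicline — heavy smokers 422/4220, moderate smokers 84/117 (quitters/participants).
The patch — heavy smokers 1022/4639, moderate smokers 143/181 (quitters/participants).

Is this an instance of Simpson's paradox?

Heavy smokers: varenicline 422/4220 = 10.0%, the patch 1022/4639 = 22.0% → the patch
Moderate smokers: varenicline 84/117 = 71.8%, the patch 143/181 = 79.0% → the patch
Overall: varenicline 506/4337 = 11.7%, the patch 1165/4820 = 24.2% → the patch
The patch wins overall and in every dependence group — no reversal.

No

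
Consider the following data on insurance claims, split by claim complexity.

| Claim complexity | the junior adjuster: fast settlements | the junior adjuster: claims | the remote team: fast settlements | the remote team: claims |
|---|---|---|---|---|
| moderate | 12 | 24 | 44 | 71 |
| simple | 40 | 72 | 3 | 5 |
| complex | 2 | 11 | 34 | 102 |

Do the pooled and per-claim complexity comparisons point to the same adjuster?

No

Moderate: the junior adjuster 12/24 = 50.0%, the remote team 44/71 = 62.0% → the remote team
Simple: the junior adjuster 40/72 = 55.6%, the remote team 3/5 = 60.0% → the remote team
Complex: the junior adjuster 2/11 = 18.2%, the remote team 34/102 = 33.3% → the remote team
Overall: the junior adjuster 54/107 = 50.5%, the remote team 81/178 = 45.5% → the junior adjuster
The remote team wins each claim group but the junior adjuster wins overall — the comparison reverses. The remote team's claims skew toward complex, which has a lower base rate.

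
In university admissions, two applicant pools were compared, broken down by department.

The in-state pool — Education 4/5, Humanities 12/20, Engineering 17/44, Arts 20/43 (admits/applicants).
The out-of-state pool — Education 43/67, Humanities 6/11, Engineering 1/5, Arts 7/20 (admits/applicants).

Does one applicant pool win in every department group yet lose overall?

Education: the in-state pool 4/5 = 80.0%, the out-of-state pool 43/67 = 64.2% → the in-state pool
Humanities: the in-state pool 12/20 = 60.0%, the out-of-state pool 6/11 = 54.5% → the in-state pool
Engineering: the in-state pool 17/44 = 38.6%, the out-of-state pool 1/5 = 20.0% → the in-state pool
Arts: the in-state pool 20/43 = 46.5%, the out-of-state pool 7/20 = 35.0% → the in-state pool
Overall: the in-state pool 53/112 = 47.3%, the out-of-state pool 57/103 = 55.3% → the out-of-state pool
The in-state pool wins each department group but the out-of-state pool wins overall — the comparison reverses. The in-state pool's applicants skew toward Engineering, which has a lower base rate.

Yes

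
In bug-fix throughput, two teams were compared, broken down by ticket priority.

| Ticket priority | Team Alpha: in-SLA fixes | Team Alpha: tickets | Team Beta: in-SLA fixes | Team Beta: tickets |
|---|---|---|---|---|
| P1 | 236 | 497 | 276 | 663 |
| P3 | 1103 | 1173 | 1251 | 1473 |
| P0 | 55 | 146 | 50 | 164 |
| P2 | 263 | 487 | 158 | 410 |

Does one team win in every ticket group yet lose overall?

P1: Team Alpha 236/497 = 47.5%, Team Beta 276/663 = 41.6% → Team Alpha
P3: Team Alpha 1103/1173 = 94.0%, Team Beta 1251/1473 = 84.9% → Team Alpha
P0: Team Alpha 55/146 = 37.7%, Team Beta 50/164 = 30.5% → Team Alpha
P2: Team Alpha 263/487 = 54.0%, Team Beta 158/410 = 38.5% → Team Alpha
Overall: Team Alpha 1657/2303 = 71.9%, Team Beta 1735/2710 = 64.0% → Team Alpha
Team Alpha wins overall and in every ticket group — no reversal.

No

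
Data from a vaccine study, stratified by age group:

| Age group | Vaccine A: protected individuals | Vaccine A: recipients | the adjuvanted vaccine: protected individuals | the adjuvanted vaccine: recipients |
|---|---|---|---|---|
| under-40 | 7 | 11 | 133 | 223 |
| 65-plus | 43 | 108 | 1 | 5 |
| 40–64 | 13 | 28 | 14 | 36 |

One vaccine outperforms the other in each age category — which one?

Under-40: Vaccine A 7/11 = 63.6%, the adjuvanted vaccine 133/223 = 59.6% → Vaccine A
65-plus: Vaccine A 43/108 = 39.8%, the adjuvanted vaccine 1/5 = 20.0% → Vaccine A
40–64: Vaccine A 13/28 = 46.4%, the adjuvanted vaccine 14/36 = 38.9% → Vaccine A
Vaccine A has the higher rate in all 3 groups.

Vaccine A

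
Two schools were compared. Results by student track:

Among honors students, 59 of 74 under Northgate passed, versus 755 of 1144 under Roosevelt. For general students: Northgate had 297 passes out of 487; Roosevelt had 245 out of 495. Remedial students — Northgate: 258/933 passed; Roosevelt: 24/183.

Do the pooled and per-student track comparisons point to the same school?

Honors: Northgate 59/74 = 79.7%, Roosevelt 755/1144 = 66.0% → Northgate
General: Northgate 297/487 = 61.0%, Roosevelt 245/495 = 49.5% → Northgate
Remedial: Northgate 258/933 = 27.7%, Roosevelt 24/183 = 13.1% → Northgate
Overall: Northgate 614/1494 = 41.1%, Roosevelt 1024/1822 = 56.2% → Roosevelt
Northgate wins each student group but Roosevelt wins overall — the comparison reverses. Northgate's students skew toward remedial, which has a lower base rate.

No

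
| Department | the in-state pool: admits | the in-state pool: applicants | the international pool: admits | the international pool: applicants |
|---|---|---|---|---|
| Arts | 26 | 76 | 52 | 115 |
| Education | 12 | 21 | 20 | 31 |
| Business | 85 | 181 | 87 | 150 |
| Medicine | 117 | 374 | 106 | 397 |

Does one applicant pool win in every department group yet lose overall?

No

Arts: the in-state pool 26/76 = 34.2%, the international pool 52/115 = 45.2% → the international pool
Education: the in-state pool 12/21 = 57.1%, the international pool 20/31 = 64.5% → the international pool
Business: the in-state pool 85/181 = 47.0%, the international pool 87/150 = 58.0% → the international pool
Medicine: the in-state pool 117/374 = 31.3%, the international pool 106/397 = 26.7% → the in-state pool
Overall: the in-state pool 240/652 = 36.8%, the international pool 265/693 = 38.2% → the international pool
Neither sweeps: the in-state pool wins 1 of 4 groups, the international pool wins 3. The international pool wins overall but not every group — no Simpson reversal.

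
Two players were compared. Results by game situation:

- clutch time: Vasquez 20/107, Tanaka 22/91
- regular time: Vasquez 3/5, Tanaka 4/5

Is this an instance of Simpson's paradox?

No

Clutch time: Vasquez 20/107 = 18.7%, Tanaka 22/91 = 24.2% → Tanaka
Regular time: Vasquez 3/5 = 60.0%, Tanaka 4/5 = 80.0% → Tanaka
Overall: Vasquez 23/112 = 20.5%, Tanaka 26/96 = 27.1% → Tanaka
Tanaka wins overall and in every game group — no reversal.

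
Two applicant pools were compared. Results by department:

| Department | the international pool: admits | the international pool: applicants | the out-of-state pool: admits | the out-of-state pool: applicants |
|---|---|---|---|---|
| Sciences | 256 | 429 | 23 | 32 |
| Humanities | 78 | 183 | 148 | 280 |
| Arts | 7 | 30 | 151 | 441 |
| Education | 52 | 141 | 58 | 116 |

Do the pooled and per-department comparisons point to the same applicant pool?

No

Sciences: the international pool 256/429 = 59.7%, the out-of-state pool 23/32 = 71.9% → the out-of-state pool
Humanities: the international pool 78/183 = 42.6%, the out-of-state pool 148/280 = 52.9% → the out-of-state pool
Arts: the international pool 7/30 = 23.3%, the out-of-state pool 151/441 = 34.2% → the out-of-state pool
Education: the international pool 52/141 = 36.9%, the out-of-state pool 58/116 = 50.0% → the out-of-state pool
Overall: the international pool 393/783 = 50.2%, the out-of-state pool 380/869 = 43.7% → the international pool
The out-of-state pool wins each department group but the international pool wins overall — the comparison reverses. The out-of-state pool's applicants skew toward Arts, which has a lower base rate.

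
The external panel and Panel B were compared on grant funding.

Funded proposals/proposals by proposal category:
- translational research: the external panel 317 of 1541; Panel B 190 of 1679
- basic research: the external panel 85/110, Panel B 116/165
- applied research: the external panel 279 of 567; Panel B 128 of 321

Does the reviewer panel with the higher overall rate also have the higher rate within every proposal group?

Yes

Translational research: the external panel 317/1541 = 20.6%, Panel B 190/1679 = 11.3% → the external panel
Basic research: the external panel 85/110 = 77.3%, Panel B 116/165 = 70.3% → the external panel
Applied research: the external panel 279/567 = 49.2%, Panel B 128/321 = 39.9% → the external panel
Overall: the external panel 681/2218 = 30.7%, Panel B 434/2165 = 20.0% → the external panel
The external panel wins overall and in every proposal group — no reversal.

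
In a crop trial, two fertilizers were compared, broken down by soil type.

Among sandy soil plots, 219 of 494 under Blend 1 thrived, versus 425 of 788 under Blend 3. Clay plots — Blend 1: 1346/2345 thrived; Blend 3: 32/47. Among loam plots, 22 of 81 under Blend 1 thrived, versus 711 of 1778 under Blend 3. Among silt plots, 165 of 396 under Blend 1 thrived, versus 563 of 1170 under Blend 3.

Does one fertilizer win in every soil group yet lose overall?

Sandy soil: Blend 1 219/494 = 44.3%, Blend 3 425/788 = 53.9% → Blend 3
Clay: Blend 1 1346/2345 = 57.4%, Blend 3 32/47 = 68.1% → Blend 3
Loam: Blend 1 22/81 = 27.2%, Blend 3 711/1778 = 40.0% → Blend 3
Silt: Blend 1 165/396 = 41.7%, Blend 3 563/1170 = 48.1% → Blend 3
Overall: Blend 1 1752/3316 = 52.8%, Blend 3 1731/3783 = 45.8% → Blend 1
Blend 3 wins each soil group but Blend 1 wins overall — the comparison reverses. Blend 3's plots skew toward loam, which has a lower base rate.

Yes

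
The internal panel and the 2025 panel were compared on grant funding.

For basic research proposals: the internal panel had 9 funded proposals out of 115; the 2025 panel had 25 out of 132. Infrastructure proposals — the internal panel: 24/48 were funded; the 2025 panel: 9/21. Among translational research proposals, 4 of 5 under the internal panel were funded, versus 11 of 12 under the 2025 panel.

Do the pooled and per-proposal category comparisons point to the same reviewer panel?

Basic research: the internal panel 9/115 = 7.8%, the 2025 panel 25/132 = 18.9% → the 2025 panel
Infrastructure: the internal panel 24/48 = 50.0%, the 2025 panel 9/21 = 42.9% → the internal panel
Translational research: the internal panel 4/5 = 80.0%, the 2025 panel 11/12 = 91.7% → the 2025 panel
Overall: the internal panel 37/168 = 22.0%, the 2025 panel 45/165 = 27.3% → the 2025 panel
Neither sweeps: the internal panel wins 1 of 3 groups, the 2025 panel wins 2. The 2025 panel wins overall but not every group — no Simpson reversal.

No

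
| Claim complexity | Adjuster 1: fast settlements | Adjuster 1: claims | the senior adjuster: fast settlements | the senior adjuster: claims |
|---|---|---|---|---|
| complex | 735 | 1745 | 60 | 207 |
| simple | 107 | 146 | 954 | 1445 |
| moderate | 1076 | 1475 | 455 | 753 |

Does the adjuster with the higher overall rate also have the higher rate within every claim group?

No

Complex: Adjuster 1 735/1745 = 42.1%, the senior adjuster 60/207 = 29.0% → Adjuster 1
Simple: Adjuster 1 107/146 = 73.3%, the senior adjuster 954/1445 = 66.0% → Adjuster 1
Moderate: Adjuster 1 1076/1475 = 72.9%, the senior adjuster 455/753 = 60.4% → Adjuster 1
Overall: Adjuster 1 1918/3366 = 57.0%, the senior adjuster 1469/2405 = 61.1% → the senior adjuster
Adjuster 1 wins each claim group but the senior adjuster wins overall — the comparison reverses. Adjuster 1's claims skew toward complex, which has a lower base rate.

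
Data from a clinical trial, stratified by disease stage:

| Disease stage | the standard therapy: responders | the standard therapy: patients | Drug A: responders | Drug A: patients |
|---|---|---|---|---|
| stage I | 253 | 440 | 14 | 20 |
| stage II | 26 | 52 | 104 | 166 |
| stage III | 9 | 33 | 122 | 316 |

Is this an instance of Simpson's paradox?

Yes

Stage I: the standard therapy 253/440 = 57.5%, Drug A 14/20 = 70.0% → Drug A
Stage II: the standard therapy 26/52 = 50.0%, Drug A 104/166 = 62.7% → Drug A
Stage III: the standard therapy 9/33 = 27.3%, Drug A 122/316 = 38.6% → Drug A
Overall: the standard therapy 288/525 = 54.9%, Drug A 240/502 = 47.8% → the standard therapy
Drug A wins each disease group but the standard therapy wins overall — the comparison reverses. Drug A's patients skew toward stage III, which has a lower base rate.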